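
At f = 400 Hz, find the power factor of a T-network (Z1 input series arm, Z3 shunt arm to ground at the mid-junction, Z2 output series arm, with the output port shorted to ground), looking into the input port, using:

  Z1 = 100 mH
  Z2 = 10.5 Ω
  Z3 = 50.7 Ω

Step 1 — Angular frequency: ω = 2π·f = 2π·400 = 2513 rad/s.
Step 2 — Component impedances:
  Z1: Z = jωL = j·2513·0.1 = 0 + j251.3 Ω
  Z2: Z = R = 10.5 Ω
  Z3: Z = R = 50.7 Ω
Step 3 — With the output port shorted to ground, the output series arm Z2 runs from the junction to ground; the shunt arm Z3 also runs from the junction to ground. They appear in parallel: Z3 || Z2 = 8.699 Ω.
Step 4 — Series with input arm Z1: Z_in = Z1 + (Z3 || Z2) = 8.699 + j251.3 Ω = 251.5∠88.0° Ω.
Step 5 — Power factor: PF = cos(φ) = Re(Z)/|Z| = 8.699/251.5 = 0.03459.
Step 6 — Type: Im(Z) = 251.3 ⇒ lagging (phase φ = 88.0°).

PF = 0.03459 (lagging, φ = 88.0°)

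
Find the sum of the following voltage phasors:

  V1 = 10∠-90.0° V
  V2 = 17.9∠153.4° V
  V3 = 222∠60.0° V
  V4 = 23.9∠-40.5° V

Step 1 — Convert each phasor to rectangular form:
  V1 = 10·(cos(-90.0°) + j·sin(-90.0°)) = 0 - j10 V
  V2 = 17.9·(cos(153.4°) + j·sin(153.4°)) = -16.01 + j8.015 V
  V3 = 222·(cos(60.0°) + j·sin(60.0°)) = 111 + j192.3 V
  V4 = 23.9·(cos(-40.5°) + j·sin(-40.5°)) = 18.17 - j15.52 V
Step 2 — Sum components: V_total = 113.2 + j174.8 V.
Step 3 — Convert to polar: |V_total| = 208.2 V, ∠V_total = 57.1°.

V_total = 208.2∠57.1° V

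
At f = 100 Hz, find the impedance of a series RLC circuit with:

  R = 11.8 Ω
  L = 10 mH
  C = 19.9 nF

Step 1 — Angular frequency: ω = 2π·f = 2π·100 = 628.3 rad/s.
Step 2 — Component impedances:
  R: Z = R = 11.8 Ω
  L: Z = jωL = j·628.3·0.01 = 0 + j6.283 Ω
  C: Z = 1/(jωC) = -j/(ω·C) = 0 - j7.998e+04 Ω
Step 3 — Series combination: Z_total = R + L + C = 11.8 - j7.997e+04 Ω = 7.997e+04∠-90.0° Ω.

Z = 11.8 - j7.997e+04 Ω = 7.997e+04∠-90.0° Ω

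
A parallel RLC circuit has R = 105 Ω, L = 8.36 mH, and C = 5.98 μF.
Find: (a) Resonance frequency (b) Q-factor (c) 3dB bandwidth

Step 1 — Resonance: ω₀ = 1/√(LC) = 1/√(0.00836·5.98e-06) = 4472 rad/s.
Step 2 — f₀ = ω₀/(2π) = 711.8 Hz.
Step 3 — Parallel Q: Q = R/(ω₀L) = 105/(4472·0.00836) = 2.808.
Step 4 — Bandwidth: Δω = ω₀/Q = 1593 rad/s; BW = Δω/(2π) = 253.5 Hz.

(a) f₀ = 711.8 Hz  (b) Q = 2.808  (c) BW = 253.5 Hz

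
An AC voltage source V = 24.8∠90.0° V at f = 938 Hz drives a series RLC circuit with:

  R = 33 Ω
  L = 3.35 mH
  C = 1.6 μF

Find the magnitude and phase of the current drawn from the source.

Step 1 — Angular frequency: ω = 2π·f = 2π·938 = 5894 rad/s.
Step 2 — Component impedances:
  R: Z = R = 33 Ω
  L: Z = jωL = j·5894·0.00335 = 0 + j19.74 Ω
  C: Z = 1/(jωC) = -j/(ω·C) = 0 - j106 Ω
Step 3 — Series combination: Z_total = R + L + C = 33 - j86.3 Ω = 92.4∠-69.1° Ω.
Step 4 — Source phasor: V = 24.8∠90.0° V = 0 + j24.8 V.
Step 5 — Ohm's law: I = V / Z_total = (0 + j24.8) / (33 - j86.3) = -0.2507 + j0.09586 A.
Step 6 — Convert to polar: |I| = 0.2684 A, ∠I = 159.1°.

I = 0.2684∠159.1° A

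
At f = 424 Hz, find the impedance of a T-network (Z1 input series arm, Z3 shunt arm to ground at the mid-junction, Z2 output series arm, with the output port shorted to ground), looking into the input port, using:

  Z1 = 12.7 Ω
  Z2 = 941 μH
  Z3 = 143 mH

Step 1 — Angular frequency: ω = 2π·f = 2π·424 = 2664 rad/s.
Step 2 — Component impedances:
  Z1: Z = R = 12.7 Ω
  Z2: Z = jωL = j·2664·0.000941 = 0 + j2.507 Ω
  Z3: Z = jωL = j·2664·0.143 = 0 + j381 Ω
Step 3 — With the output port shorted to ground, the output series arm Z2 runs from the junction to ground; the shunt arm Z3 also runs from the junction to ground. They appear in parallel: Z3 || Z2 = 0 + j2.491 Ω.
Step 4 — Series with input arm Z1: Z_in = Z1 + (Z3 || Z2) = 12.7 + j2.491 Ω = 12.94∠11.1° Ω.

Z = 12.7 + j2.491 Ω = 12.94∠11.1° Ω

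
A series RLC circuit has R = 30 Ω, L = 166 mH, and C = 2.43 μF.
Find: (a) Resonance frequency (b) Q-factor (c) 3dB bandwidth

Step 1 — Resonance: ω₀ = 1/√(LC) = 1/√(0.166·2.43e-06) = 1575 rad/s.
Step 2 — f₀ = ω₀/(2π) = 250.6 Hz.
Step 3 — Series Q: Q = ω₀L/R = 1575·0.166/30 = 8.712.
Step 4 — Bandwidth: Δω = ω₀/Q = 180.7 rad/s; BW = Δω/(2π) = 28.76 Hz.

(a) f₀ = 250.6 Hz  (b) Q = 8.712  (c) BW = 28.76 Hz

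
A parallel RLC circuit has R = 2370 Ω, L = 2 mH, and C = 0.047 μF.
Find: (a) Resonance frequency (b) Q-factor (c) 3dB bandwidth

Step 1 — Resonance: ω₀ = 1/√(LC) = 1/√(0.002·4.7e-08) = 1.031e+05 rad/s.
Step 2 — f₀ = ω₀/(2π) = 1.642e+04 Hz.
Step 3 — Parallel Q: Q = R/(ω₀L) = 2370/(1.031e+05·0.002) = 11.49.
Step 4 — Bandwidth: Δω = ω₀/Q = 8977 rad/s; BW = Δω/(2π) = 1429 Hz.

(a) f₀ = 1.642e+04 Hz  (b) Q = 11.49  (c) BW = 1429 Hz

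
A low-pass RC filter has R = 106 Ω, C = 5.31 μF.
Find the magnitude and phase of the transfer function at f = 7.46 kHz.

Step 1 — Angular frequency: ω = 2π·7460 = 4.687e+04 rad/s.
Step 2 — Transfer function: H(jω) = 1/(1 + jωRC).
Step 3 — Denominator: 1 + jωRC = 1 + j·4.687e+04·106·5.31e-06 = 1 + j26.38.
Step 4 — H = 0.001435 - j0.03785.
Step 5 — Magnitude: |H| = 0.03788 (-28.4 dB); phase: φ = -87.8°.

|H| = 0.03788 (-28.4 dB), φ = -87.8°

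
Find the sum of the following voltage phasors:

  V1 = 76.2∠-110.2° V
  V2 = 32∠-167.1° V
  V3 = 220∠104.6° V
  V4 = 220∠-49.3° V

Step 1 — Convert each phasor to rectangular form:
  V1 = 76.2·(cos(-110.2°) + j·sin(-110.2°)) = -26.31 - j71.51 V
  V2 = 32·(cos(-167.1°) + j·sin(-167.1°)) = -31.19 - j7.144 V
  V3 = 220·(cos(104.6°) + j·sin(104.6°)) = -55.46 + j212.9 V
  V4 = 220·(cos(-49.3°) + j·sin(-49.3°)) = 143.5 - j166.8 V
Step 2 — Sum components: V_total = 30.5 - j32.55 V.
Step 3 — Convert to polar: |V_total| = 44.61 V, ∠V_total = -46.9°.

V_total = 44.61∠-46.9° V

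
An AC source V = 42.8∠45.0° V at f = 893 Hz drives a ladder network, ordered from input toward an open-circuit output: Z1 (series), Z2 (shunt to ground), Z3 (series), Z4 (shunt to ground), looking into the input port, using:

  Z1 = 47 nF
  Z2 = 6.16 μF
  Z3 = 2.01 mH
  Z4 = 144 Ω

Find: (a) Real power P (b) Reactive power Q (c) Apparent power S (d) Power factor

Step 1 — Angular frequency: ω = 2π·f = 2π·893 = 5611 rad/s.
Step 2 — Component impedances:
  Z1: Z = 1/(jωC) = -j/(ω·C) = 0 - j3792 Ω
  Z2: Z = 1/(jωC) = -j/(ω·C) = 0 - j28.93 Ω
  Z3: Z = jωL = j·5611·0.00201 = 0 + j11.28 Ω
  Z4: Z = R = 144 Ω
Step 3 — Ladder network (open output): work backward from the far end, alternating series and parallel combinations. Z_in = 5.727 - j3820 Ω = 3820∠-89.9° Ω.
Step 4 — Source phasor: V = 42.8∠45.0° V = 30.26 + j30.26 V.
Step 5 — Current: I = V / Z = -0.00791 + j0.007934 A = 0.0112∠134.9° A.
Step 6 — Complex power: S = V·I* = 0.0007188 - j0.4795 VA.
Step 7 — Real power: P = Re(S) = 0.0007188 W.
Step 8 — Reactive power: Q = Im(S) = -0.4795 VAR.
Step 9 — Apparent power: |S| = 0.4795 VA.
Step 10 — Power factor: PF = P/|S| = 0.001499 (leading).

(a) P = 0.0007188 W  (b) Q = -0.4795 VAR  (c) S = 0.4795 VA  (d) PF = 0.001499 (leading)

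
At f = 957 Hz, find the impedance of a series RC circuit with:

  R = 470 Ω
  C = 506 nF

Step 1 — Angular frequency: ω = 2π·f = 2π·957 = 6013 rad/s.
Step 2 — Component impedances:
  R: Z = R = 470 Ω
  C: Z = 1/(jωC) = -j/(ω·C) = 0 - j328.7 Ω
Step 3 — Series combination: Z_total = R + C = 470 - j328.7 Ω = 573.5∠-35.0° Ω.

Z = 470 - j328.7 Ω = 573.5∠-35.0° Ω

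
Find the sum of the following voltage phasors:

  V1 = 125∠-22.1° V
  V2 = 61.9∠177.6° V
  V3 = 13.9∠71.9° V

Step 1 — Convert each phasor to rectangular form:
  V1 = 125·(cos(-22.1°) + j·sin(-22.1°)) = 115.8 - j47.03 V
  V2 = 61.9·(cos(177.6°) + j·sin(177.6°)) = -61.85 + j2.592 V
  V3 = 13.9·(cos(71.9°) + j·sin(71.9°)) = 4.318 + j13.21 V
Step 2 — Sum components: V_total = 58.29 - j31.22 V.
Step 3 — Convert to polar: |V_total| = 66.12 V, ∠V_total = -28.2°.

V_total = 66.12∠-28.2° V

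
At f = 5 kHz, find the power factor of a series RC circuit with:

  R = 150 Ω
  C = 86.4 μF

Step 1 — Angular frequency: ω = 2π·f = 2π·5000 = 3.142e+04 rad/s.
Step 2 — Component impedances:
  R: Z = R = 150 Ω
  C: Z = 1/(jωC) = -j/(ω·C) = 0 - j0.3684 Ω
Step 3 — Series combination: Z_total = R + C = 150 - j0.3684 Ω = 150∠-0.1° Ω.
Step 4 — Power factor: PF = cos(φ) = Re(Z)/|Z| = 150/150 = 1.
Step 5 — Type: Im(Z) = -0.3684 ⇒ leading (phase φ = -0.1°).

PF = 1 (leading, φ = -0.1°)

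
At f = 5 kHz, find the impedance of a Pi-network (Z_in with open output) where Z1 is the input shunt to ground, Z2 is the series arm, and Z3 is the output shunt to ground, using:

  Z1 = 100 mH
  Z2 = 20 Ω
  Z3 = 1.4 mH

Step 1 — Angular frequency: ω = 2π·f = 2π·5000 = 3.142e+04 rad/s.
Step 2 — Component impedances:
  Z1: Z = jωL = j·3.142e+04·0.1 = 0 + j3142 Ω
  Z2: Z = R = 20 Ω
  Z3: Z = jωL = j·3.142e+04·0.0014 = 0 + j43.98 Ω
Step 3 — With open output, the series arm Z2 and the output shunt Z3 appear in series to ground: Z2 + Z3 = 20 + j43.98 Ω.
Step 4 — Parallel with input shunt Z1: Z_in = Z1 || (Z2 + Z3) = 19.45 + j43.5 Ω = 47.65∠65.9° Ω.

Z = 19.45 + j43.5 Ω = 47.65∠65.9° Ω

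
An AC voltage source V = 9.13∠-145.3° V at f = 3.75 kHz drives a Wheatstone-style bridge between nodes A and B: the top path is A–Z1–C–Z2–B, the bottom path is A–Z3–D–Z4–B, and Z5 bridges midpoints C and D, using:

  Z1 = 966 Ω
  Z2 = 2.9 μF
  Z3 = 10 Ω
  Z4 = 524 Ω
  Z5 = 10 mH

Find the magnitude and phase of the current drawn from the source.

Step 1 — Angular frequency: ω = 2π·f = 2π·3750 = 2.356e+04 rad/s.
Step 2 — Component impedances:
  Z1: Z = R = 966 Ω
  Z2: Z = 1/(jωC) = -j/(ω·C) = 0 - j14.63 Ω
  Z3: Z = R = 10 Ω
  Z4: Z = R = 524 Ω
  Z5: Z = jωL = j·2.356e+04·0.01 = 0 + j235.6 Ω
Step 3 — Bridge requires nodal analysis (the Z5 bridge couples midpoints C and D, so the two paths cannot be reduced to a simple series/parallel combination). Setting node B to ground and injecting 1 A at node A, the 3-node admittance system at A, C, D solves to V_A = Z_AB = 111 + j148.1 Ω = 185.1∠53.2° Ω.
Step 4 — Source phasor: V = 9.13∠-145.3° V = -7.506 - j5.198 V.
Step 5 — Ohm's law: I = V / Z_total = (-7.506 - j5.198) / (111 + j148.1) = -0.04678 + j0.01562 A.
Step 6 — Convert to polar: |I| = 0.04932 A, ∠I = 161.5°.

I = 0.04932∠161.5° A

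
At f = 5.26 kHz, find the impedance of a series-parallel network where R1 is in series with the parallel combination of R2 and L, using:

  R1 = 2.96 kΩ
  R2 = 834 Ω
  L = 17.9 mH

Step 1 — Angular frequency: ω = 2π·f = 2π·5260 = 3.305e+04 rad/s.
Step 2 — Component impedances:
  R1: Z = R = 2960 Ω
  R2: Z = R = 834 Ω
  L: Z = jωL = j·3.305e+04·0.0179 = 0 + j591.6 Ω
Step 3 — Parallel branch: R2 || L = 1/(1/R2 + 1/L) = 279.2 + j393.6 Ω.
Step 4 — Series with R1: Z_total = R1 + (R2 || L) = 3239 + j393.6 Ω = 3263∠6.9° Ω.

Z = 3239 + j393.6 Ω = 3263∠6.9° Ω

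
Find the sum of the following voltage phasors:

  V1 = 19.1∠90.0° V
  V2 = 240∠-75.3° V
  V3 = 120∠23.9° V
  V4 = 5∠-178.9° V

Step 1 — Convert each phasor to rectangular form:
  V1 = 19.1·(cos(90.0°) + j·sin(90.0°)) = 0 + j19.1 V
  V2 = 240·(cos(-75.3°) + j·sin(-75.3°)) = 60.9 - j232.1 V
  V3 = 120·(cos(23.9°) + j·sin(23.9°)) = 109.7 + j48.62 V
  V4 = 5·(cos(-178.9°) + j·sin(-178.9°)) = -4.999 - j0.09599 V
Step 2 — Sum components: V_total = 165.6 - j164.5 V.
Step 3 — Convert to polar: |V_total| = 233.4 V, ∠V_total = -44.8°.

V_total = 233.4∠-44.8° V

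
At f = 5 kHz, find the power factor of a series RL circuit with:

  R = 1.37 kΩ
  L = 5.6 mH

Step 1 — Angular frequency: ω = 2π·f = 2π·5000 = 3.142e+04 rad/s.
Step 2 — Component impedances:
  R: Z = R = 1370 Ω
  L: Z = jωL = j·3.142e+04·0.0056 = 0 + j175.9 Ω
Step 3 — Series combination: Z_total = R + L = 1370 + j175.9 Ω = 1381∠7.3° Ω.
Step 4 — Power factor: PF = cos(φ) = Re(Z)/|Z| = 1370/1381.2 = 0.9919.
Step 5 — Type: Im(Z) = 175.9 ⇒ lagging (phase φ = 7.3°).

PF = 0.9919 (lagging, φ = 7.3°)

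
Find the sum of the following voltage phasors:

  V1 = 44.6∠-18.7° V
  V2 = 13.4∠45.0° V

Step 1 — Convert each phasor to rectangular form:
  V1 = 44.6·(cos(-18.7°) + j·sin(-18.7°)) = 42.25 - j14.3 V
  V2 = 13.4·(cos(45.0°) + j·sin(45.0°)) = 9.475 + j9.475 V
Step 2 — Sum components: V_total = 51.72 - j4.824 V.
Step 3 — Convert to polar: |V_total| = 51.95 V, ∠V_total = -5.3°.

V_total = 51.95∠-5.3° V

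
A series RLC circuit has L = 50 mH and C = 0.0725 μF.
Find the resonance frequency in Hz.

Step 1 — Resonance condition Im(Z)=0 gives ω₀ = 1/√(LC).
Step 2 — ω₀ = 1/√(0.05·7.25e-08) = 1.661e+04 rad/s.
Step 3 — f₀ = ω₀/(2π) = 2643 Hz.

f₀ = 2643 Hz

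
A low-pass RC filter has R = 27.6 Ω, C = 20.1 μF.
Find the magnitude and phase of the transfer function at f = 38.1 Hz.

Step 1 — Angular frequency: ω = 2π·38.1 = 239.4 rad/s.
Step 2 — Transfer function: H(jω) = 1/(1 + jωRC).
Step 3 — Denominator: 1 + jωRC = 1 + j·239.4·27.6·2.01e-05 = 1 + j0.1328.
Step 4 — H = 0.9827 - j0.1305.
Step 5 — Magnitude: |H| = 0.9913 (-0.1 dB); phase: φ = -7.6°.

|H| = 0.9913 (-0.1 dB), φ = -7.6°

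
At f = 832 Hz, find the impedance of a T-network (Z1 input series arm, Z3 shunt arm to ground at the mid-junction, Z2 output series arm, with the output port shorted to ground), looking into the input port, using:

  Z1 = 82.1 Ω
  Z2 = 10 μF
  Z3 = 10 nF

Step 1 — Angular frequency: ω = 2π·f = 2π·832 = 5228 rad/s.
Step 2 — Component impedances:
  Z1: Z = R = 82.1 Ω
  Z2: Z = 1/(jωC) = -j/(ω·C) = 0 - j19.13 Ω
  Z3: Z = 1/(jωC) = -j/(ω·C) = 0 - j1.913e+04 Ω
Step 3 — With the output port shorted to ground, the output series arm Z2 runs from the junction to ground; the shunt arm Z3 also runs from the junction to ground. They appear in parallel: Z3 || Z2 = 0 - j19.11 Ω.
Step 4 — Series with input arm Z1: Z_in = Z1 + (Z3 || Z2) = 82.1 - j19.11 Ω = 84.29∠-13.1° Ω.

Z = 82.1 - j19.11 Ω = 84.29∠-13.1° Ω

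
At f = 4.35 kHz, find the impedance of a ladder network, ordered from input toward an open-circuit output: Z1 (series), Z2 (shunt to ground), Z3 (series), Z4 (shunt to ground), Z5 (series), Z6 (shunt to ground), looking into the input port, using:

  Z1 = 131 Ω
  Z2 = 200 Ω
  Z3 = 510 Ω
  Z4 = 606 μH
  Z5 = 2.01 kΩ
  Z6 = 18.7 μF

Step 1 — Angular frequency: ω = 2π·f = 2π·4350 = 2.733e+04 rad/s.
Step 2 — Component impedances:
  Z1: Z = R = 131 Ω
  Z2: Z = R = 200 Ω
  Z3: Z = R = 510 Ω
  Z4: Z = jωL = j·2.733e+04·0.000606 = 0 + j16.56 Ω
  Z5: Z = R = 2010 Ω
  Z6: Z = 1/(jωC) = -j/(ω·C) = 0 - j1.957 Ω
Step 3 — Ladder network (open output): work backward from the far end, alternating series and parallel combinations. Z_in = 274.7 + j1.313 Ω = 274.7∠0.3° Ω.

Z = 274.7 + j1.313 Ω = 274.7∠0.3° Ω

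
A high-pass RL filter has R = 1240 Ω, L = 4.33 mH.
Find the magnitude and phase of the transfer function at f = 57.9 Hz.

Step 1 — Angular frequency: ω = 2π·57.9 = 363.8 rad/s.
Step 2 — Transfer function: H(jω) = jωL/(R + jωL).
Step 3 — Numerator jωL = j·1.575; denominator R + jωL = 1240 + j1.575.
Step 4 — H = 1.614e-06 + j0.00127.
Step 5 — Magnitude: |H| = 0.00127 (-57.9 dB); phase: φ = 89.9°.

|H| = 0.00127 (-57.9 dB), φ = 89.9°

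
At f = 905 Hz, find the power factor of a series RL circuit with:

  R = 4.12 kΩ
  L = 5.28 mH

Step 1 — Angular frequency: ω = 2π·f = 2π·905 = 5686 rad/s.
Step 2 — Component impedances:
  R: Z = R = 4120 Ω
  L: Z = jωL = j·5686·0.00528 = 0 + j30.02 Ω
Step 3 — Series combination: Z_total = R + L = 4120 + j30.02 Ω = 4120∠0.4° Ω.
Step 4 — Power factor: PF = cos(φ) = Re(Z)/|Z| = 4120/4120 = 1.
Step 5 — Type: Im(Z) = 30.02 ⇒ lagging (phase φ = 0.4°).

PF = 1 (lagging, φ = 0.4°)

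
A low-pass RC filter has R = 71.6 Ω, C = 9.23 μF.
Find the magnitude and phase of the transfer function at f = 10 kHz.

Step 1 — Angular frequency: ω = 2π·1e+04 = 6.283e+04 rad/s.
Step 2 — Transfer function: H(jω) = 1/(1 + jωRC).
Step 3 — Denominator: 1 + jωRC = 1 + j·6.283e+04·71.6·9.23e-06 = 1 + j41.52.
Step 4 — H = 0.0005796 - j0.02407.
Step 5 — Magnitude: |H| = 0.02408 (-32.4 dB); phase: φ = -88.6°.

|H| = 0.02408 (-32.4 dB), φ = -88.6°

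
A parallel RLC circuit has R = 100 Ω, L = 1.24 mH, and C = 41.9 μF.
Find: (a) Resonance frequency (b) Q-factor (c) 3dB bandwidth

Step 1 — Resonance: ω₀ = 1/√(LC) = 1/√(0.00124·4.19e-05) = 4387 rad/s.
Step 2 — f₀ = ω₀/(2π) = 698.2 Hz.
Step 3 — Parallel Q: Q = R/(ω₀L) = 100/(4387·0.00124) = 18.38.
Step 4 — Bandwidth: Δω = ω₀/Q = 238.7 rad/s; BW = Δω/(2π) = 37.98 Hz.

(a) f₀ = 698.2 Hz  (b) Q = 18.38  (c) BW = 37.98 Hz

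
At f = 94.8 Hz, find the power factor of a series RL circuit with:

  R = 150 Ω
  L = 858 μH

Step 1 — Angular frequency: ω = 2π·f = 2π·94.8 = 595.6 rad/s.
Step 2 — Component impedances:
  R: Z = R = 150 Ω
  L: Z = jωL = j·595.6·0.000858 = 0 + j0.5111 Ω
Step 3 — Series combination: Z_total = R + L = 150 + j0.5111 Ω = 150∠0.2° Ω.
Step 4 — Power factor: PF = cos(φ) = Re(Z)/|Z| = 150/150 = 1.
Step 5 — Type: Im(Z) = 0.5111 ⇒ lagging (phase φ = 0.2°).

PF = 1 (lagging, φ = 0.2°)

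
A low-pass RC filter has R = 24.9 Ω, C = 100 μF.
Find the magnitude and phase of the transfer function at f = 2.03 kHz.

Step 1 — Angular frequency: ω = 2π·2030 = 1.275e+04 rad/s.
Step 2 — Transfer function: H(jω) = 1/(1 + jωRC).
Step 3 — Denominator: 1 + jωRC = 1 + j·1.275e+04·24.9·0.0001 = 1 + j31.76.
Step 4 — H = 0.0009904 - j0.03146.
Step 5 — Magnitude: |H| = 0.03147 (-30.0 dB); phase: φ = -88.2°.

|H| = 0.03147 (-30.0 dB), φ = -88.2°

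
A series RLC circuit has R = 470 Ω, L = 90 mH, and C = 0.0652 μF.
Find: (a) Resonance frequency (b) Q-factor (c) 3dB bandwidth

Step 1 — Resonance: ω₀ = 1/√(LC) = 1/√(0.09·6.52e-08) = 1.305e+04 rad/s.
Step 2 — f₀ = ω₀/(2π) = 2078 Hz.
Step 3 — Series Q: Q = ω₀L/R = 1.305e+04·0.09/470 = 2.5.
Step 4 — Bandwidth: Δω = ω₀/Q = 5222 rad/s; BW = Δω/(2π) = 831.1 Hz.

(a) f₀ = 2078 Hz  (b) Q = 2.5  (c) BW = 831.1 Hz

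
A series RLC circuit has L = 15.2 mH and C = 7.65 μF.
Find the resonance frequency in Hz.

Step 1 — Resonance condition Im(Z)=0 gives ω₀ = 1/√(LC).
Step 2 — ω₀ = 1/√(0.0152·7.65e-06) = 2933 rad/s.
Step 3 — f₀ = ω₀/(2π) = 466.7 Hz.

f₀ = 466.7 Hz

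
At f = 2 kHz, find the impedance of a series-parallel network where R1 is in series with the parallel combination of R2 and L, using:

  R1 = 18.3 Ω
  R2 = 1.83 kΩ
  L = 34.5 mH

Step 1 — Angular frequency: ω = 2π·f = 2π·2000 = 1.257e+04 rad/s.
Step 2 — Component impedances:
  R1: Z = R = 18.3 Ω
  R2: Z = R = 1830 Ω
  L: Z = jωL = j·1.257e+04·0.0345 = 0 + j433.5 Ω
Step 3 — Parallel branch: R2 || L = 1/(1/R2 + 1/L) = 97.25 + j410.5 Ω.
Step 4 — Series with R1: Z_total = R1 + (R2 || L) = 115.6 + j410.5 Ω = 426.5∠74.3° Ω.

Z = 115.6 + j410.5 Ω = 426.5∠74.3° Ω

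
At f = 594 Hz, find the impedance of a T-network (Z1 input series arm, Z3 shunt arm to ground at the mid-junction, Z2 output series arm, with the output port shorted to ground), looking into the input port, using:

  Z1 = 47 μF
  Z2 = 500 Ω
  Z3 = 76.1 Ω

Step 1 — Angular frequency: ω = 2π·f = 2π·594 = 3732 rad/s.
Step 2 — Component impedances:
  Z1: Z = 1/(jωC) = -j/(ω·C) = 0 - j5.701 Ω
  Z2: Z = R = 500 Ω
  Z3: Z = R = 76.1 Ω
Step 3 — With the output port shorted to ground, the output series arm Z2 runs from the junction to ground; the shunt arm Z3 also runs from the junction to ground. They appear in parallel: Z3 || Z2 = 66.05 Ω.
Step 4 — Series with input arm Z1: Z_in = Z1 + (Z3 || Z2) = 66.05 - j5.701 Ω = 66.29∠-4.9° Ω.

Z = 66.05 - j5.701 Ω = 66.29∠-4.9° Ω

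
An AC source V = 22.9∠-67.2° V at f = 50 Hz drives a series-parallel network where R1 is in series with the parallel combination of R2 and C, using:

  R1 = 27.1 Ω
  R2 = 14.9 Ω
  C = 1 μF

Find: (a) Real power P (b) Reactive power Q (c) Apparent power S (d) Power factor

Step 1 — Angular frequency: ω = 2π·f = 2π·50 = 314.2 rad/s.
Step 2 — Component impedances:
  R1: Z = R = 27.1 Ω
  R2: Z = R = 14.9 Ω
  C: Z = 1/(jωC) = -j/(ω·C) = 0 - j3183 Ω
Step 3 — Parallel branch: R2 || C = 1/(1/R2 + 1/C) = 14.9 - j0.06974 Ω.
Step 4 — Series with R1: Z_total = R1 + (R2 || C) = 42 - j0.06974 Ω = 42∠-0.1° Ω.
Step 5 — Source phasor: V = 22.9∠-67.2° V = 8.874 - j21.11 V.
Step 6 — Current: I = V / Z = 0.2121 - j0.5023 A = 0.5452∠-67.1° A.
Step 7 — Complex power: S = V·I* = 12.49 - j0.02073 VA.
Step 8 — Real power: P = Re(S) = 12.49 W.
Step 9 — Reactive power: Q = Im(S) = -0.02073 VAR.
Step 10 — Apparent power: |S| = 12.49 VA.
Step 11 — Power factor: PF = P/|S| = 1 (leading).

(a) P = 12.49 W  (b) Q = -0.02073 VAR  (c) S = 12.49 VA  (d) PF = 1 (leading)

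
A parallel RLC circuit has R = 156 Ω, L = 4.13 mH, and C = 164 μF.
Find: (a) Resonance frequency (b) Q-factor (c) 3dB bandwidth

Step 1 — Resonance: ω₀ = 1/√(LC) = 1/√(0.00413·0.000164) = 1215 rad/s.
Step 2 — f₀ = ω₀/(2π) = 193.4 Hz.
Step 3 — Parallel Q: Q = R/(ω₀L) = 156/(1215·0.00413) = 31.09.
Step 4 — Bandwidth: Δω = ω₀/Q = 39.09 rad/s; BW = Δω/(2π) = 6.221 Hz.

(a) f₀ = 193.4 Hz  (b) Q = 31.09  (c) BW = 6.221 Hz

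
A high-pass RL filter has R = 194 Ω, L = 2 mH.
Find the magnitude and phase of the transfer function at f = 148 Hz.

Step 1 — Angular frequency: ω = 2π·148 = 929.9 rad/s.
Step 2 — Transfer function: H(jω) = jωL/(R + jωL).
Step 3 — Numerator jωL = j·1.86; denominator R + jωL = 194 + j1.86.
Step 4 — H = 9.19e-05 + j0.009586.
Step 5 — Magnitude: |H| = 0.009586 (-40.4 dB); phase: φ = 89.5°.

|H| = 0.009586 (-40.4 dB), φ = 89.5°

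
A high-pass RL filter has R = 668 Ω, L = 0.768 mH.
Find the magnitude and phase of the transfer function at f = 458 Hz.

Step 1 — Angular frequency: ω = 2π·458 = 2878 rad/s.
Step 2 — Transfer function: H(jω) = jωL/(R + jωL).
Step 3 — Numerator jωL = j·2.21; denominator R + jωL = 668 + j2.21.
Step 4 — H = 1.095e-05 + j0.003308.
Step 5 — Magnitude: |H| = 0.003308 (-49.6 dB); phase: φ = 89.8°.

|H| = 0.003308 (-49.6 dB), φ = 89.8°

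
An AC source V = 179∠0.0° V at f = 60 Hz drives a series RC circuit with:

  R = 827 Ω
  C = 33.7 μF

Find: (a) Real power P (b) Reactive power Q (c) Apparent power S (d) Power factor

Step 1 — Angular frequency: ω = 2π·f = 2π·60 = 377 rad/s.
Step 2 — Component impedances:
  R: Z = R = 827 Ω
  C: Z = 1/(jωC) = -j/(ω·C) = 0 - j78.71 Ω
Step 3 — Series combination: Z_total = R + C = 827 - j78.71 Ω = 830.7∠-5.4° Ω.
Step 4 — Source phasor: V = 179∠0.0° V = 179 V.
Step 5 — Current: I = V / Z = 0.2145 + j0.02042 A = 0.2155∠5.4° A.
Step 6 — Complex power: S = V·I* = 38.4 - j3.654 VA.
Step 7 — Real power: P = Re(S) = 38.4 W.
Step 8 — Reactive power: Q = Im(S) = -3.654 VAR.
Step 9 — Apparent power: |S| = 38.57 VA.
Step 10 — Power factor: PF = P/|S| = 0.9955 (leading).

(a) P = 38.4 W  (b) Q = -3.654 VAR  (c) S = 38.57 VA  (d) PF = 0.9955 (leading)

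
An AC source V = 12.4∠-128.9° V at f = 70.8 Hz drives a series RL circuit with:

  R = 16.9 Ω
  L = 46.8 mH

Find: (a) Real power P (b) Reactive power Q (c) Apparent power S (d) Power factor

Step 1 — Angular frequency: ω = 2π·f = 2π·70.8 = 444.8 rad/s.
Step 2 — Component impedances:
  R: Z = R = 16.9 Ω
  L: Z = jωL = j·444.8·0.0468 = 0 + j20.82 Ω
Step 3 — Series combination: Z_total = R + L = 16.9 + j20.82 Ω = 26.81∠50.9° Ω.
Step 4 — Source phasor: V = 12.4∠-128.9° V = -7.787 - j9.65 V.
Step 5 — Current: I = V / Z = -0.4624 - j0.001358 A = 0.4624∠-179.8° A.
Step 6 — Complex power: S = V·I* = 3.614 + j4.452 VA.
Step 7 — Real power: P = Re(S) = 3.614 W.
Step 8 — Reactive power: Q = Im(S) = 4.452 VAR.
Step 9 — Apparent power: |S| = 5.734 VA.
Step 10 — Power factor: PF = P/|S| = 0.6302 (lagging).

(a) P = 3.614 W  (b) Q = 4.452 VAR  (c) S = 5.734 VA  (d) PF = 0.6302 (lagging)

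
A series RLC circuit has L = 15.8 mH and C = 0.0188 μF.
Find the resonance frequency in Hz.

Step 1 — Resonance condition Im(Z)=0 gives ω₀ = 1/√(LC).
Step 2 — ω₀ = 1/√(0.0158·1.88e-08) = 5.802e+04 rad/s.
Step 3 — f₀ = ω₀/(2π) = 9234 Hz.

f₀ = 9234 Hz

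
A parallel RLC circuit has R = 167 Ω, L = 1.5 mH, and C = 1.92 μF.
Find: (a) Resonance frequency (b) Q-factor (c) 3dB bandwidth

Step 1 — Resonance: ω₀ = 1/√(LC) = 1/√(0.0015·1.92e-06) = 1.863e+04 rad/s.
Step 2 — f₀ = ω₀/(2π) = 2966 Hz.
Step 3 — Parallel Q: Q = R/(ω₀L) = 167/(1.863e+04·0.0015) = 5.975.
Step 4 — Bandwidth: Δω = ω₀/Q = 3119 rad/s; BW = Δω/(2π) = 496.4 Hz.

(a) f₀ = 2966 Hz  (b) Q = 5.975  (c) BW = 496.4 Hz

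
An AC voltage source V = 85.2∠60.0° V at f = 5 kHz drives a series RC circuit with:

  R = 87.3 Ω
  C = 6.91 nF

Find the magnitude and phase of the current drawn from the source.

Step 1 — Angular frequency: ω = 2π·f = 2π·5000 = 3.142e+04 rad/s.
Step 2 — Component impedances:
  R: Z = R = 87.3 Ω
  C: Z = 1/(jωC) = -j/(ω·C) = 0 - j4607 Ω
Step 3 — Series combination: Z_total = R + C = 87.3 - j4607 Ω = 4607∠-88.9° Ω.
Step 4 — Source phasor: V = 85.2∠60.0° V = 42.6 + j73.79 V.
Step 5 — Ohm's law: I = V / Z_total = (42.6 + j73.79) / (87.3 - j4607) = -0.01584 + j0.009548 A.
Step 6 — Convert to polar: |I| = 0.01849 A, ∠I = 148.9°.

I = 0.01849∠148.9° A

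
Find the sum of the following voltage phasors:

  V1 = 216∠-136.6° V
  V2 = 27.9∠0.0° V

Step 1 — Convert each phasor to rectangular form:
  V1 = 216·(cos(-136.6°) + j·sin(-136.6°)) = -156.9 - j148.4 V
  V2 = 27.9·(cos(0.0°) + j·sin(0.0°)) = 27.9 V
Step 2 — Sum components: V_total = -129 - j148.4 V.
Step 3 — Convert to polar: |V_total| = 196.7 V, ∠V_total = -131.0°.

V_total = 196.7∠-131.0° V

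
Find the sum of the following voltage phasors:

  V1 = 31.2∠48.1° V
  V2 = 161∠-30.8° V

Step 1 — Convert each phasor to rectangular form:
  V1 = 31.2·(cos(48.1°) + j·sin(48.1°)) = 20.84 + j23.22 V
  V2 = 161·(cos(-30.8°) + j·sin(-30.8°)) = 138.3 - j82.44 V
Step 2 — Sum components: V_total = 159.1 - j59.22 V.
Step 3 — Convert to polar: |V_total| = 169.8 V, ∠V_total = -20.4°.

V_total = 169.8∠-20.4° V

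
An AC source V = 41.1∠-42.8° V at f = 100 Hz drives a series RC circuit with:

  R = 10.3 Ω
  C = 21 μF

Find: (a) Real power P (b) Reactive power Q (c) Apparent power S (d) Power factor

Step 1 — Angular frequency: ω = 2π·f = 2π·100 = 628.3 rad/s.
Step 2 — Component impedances:
  R: Z = R = 10.3 Ω
  C: Z = 1/(jωC) = -j/(ω·C) = 0 - j75.79 Ω
Step 3 — Series combination: Z_total = R + C = 10.3 - j75.79 Ω = 76.48∠-82.3° Ω.
Step 4 — Source phasor: V = 41.1∠-42.8° V = 30.16 - j27.93 V.
Step 5 — Current: I = V / Z = 0.4149 + j0.3415 A = 0.5374∠39.5° A.
Step 6 — Complex power: S = V·I* = 2.974 - j21.88 VA.
Step 7 — Real power: P = Re(S) = 2.974 W.
Step 8 — Reactive power: Q = Im(S) = -21.88 VAR.
Step 9 — Apparent power: |S| = 22.09 VA.
Step 10 — Power factor: PF = P/|S| = 0.1347 (leading).

(a) P = 2.974 W  (b) Q = -21.88 VAR  (c) S = 22.09 VA  (d) PF = 0.1347 (leading)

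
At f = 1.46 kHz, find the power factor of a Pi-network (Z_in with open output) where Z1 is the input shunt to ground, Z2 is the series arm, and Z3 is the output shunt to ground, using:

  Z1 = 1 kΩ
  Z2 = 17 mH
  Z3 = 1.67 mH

Step 1 — Angular frequency: ω = 2π·f = 2π·1460 = 9173 rad/s.
Step 2 — Component impedances:
  Z1: Z = R = 1000 Ω
  Z2: Z = jωL = j·9173·0.017 = 0 + j155.9 Ω
  Z3: Z = jωL = j·9173·0.00167 = 0 + j15.32 Ω
Step 3 — With open output, the series arm Z2 and the output shunt Z3 appear in series to ground: Z2 + Z3 = 0 + j171.3 Ω.
Step 4 — Parallel with input shunt Z1: Z_in = Z1 || (Z2 + Z3) = 28.5 + j166.4 Ω = 168.8∠80.3° Ω.
Step 5 — Power factor: PF = cos(φ) = Re(Z)/|Z| = 28.5/168.8 = 0.1688.
Step 6 — Type: Im(Z) = 166.4 ⇒ lagging (phase φ = 80.3°).

PF = 0.1688 (lagging, φ = 80.3°)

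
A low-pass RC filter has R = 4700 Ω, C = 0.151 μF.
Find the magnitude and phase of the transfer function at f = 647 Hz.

Step 1 — Angular frequency: ω = 2π·647 = 4065 rad/s.
Step 2 — Transfer function: H(jω) = 1/(1 + jωRC).
Step 3 — Denominator: 1 + jωRC = 1 + j·4065·4700·1.51e-07 = 1 + j2.885.
Step 4 — H = 0.1073 - j0.3094.
Step 5 — Magnitude: |H| = 0.3275 (-9.7 dB); phase: φ = -70.9°.

|H| = 0.3275 (-9.7 dB), φ = -70.9°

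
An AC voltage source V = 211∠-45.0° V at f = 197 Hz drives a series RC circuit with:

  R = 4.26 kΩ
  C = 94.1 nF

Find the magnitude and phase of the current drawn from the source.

Step 1 — Angular frequency: ω = 2π·f = 2π·197 = 1238 rad/s.
Step 2 — Component impedances:
  R: Z = R = 4260 Ω
  C: Z = 1/(jωC) = -j/(ω·C) = 0 - j8585 Ω
Step 3 — Series combination: Z_total = R + C = 4260 - j8585 Ω = 9584∠-63.6° Ω.
Step 4 — Source phasor: V = 211∠-45.0° V = 149.2 - j149.2 V.
Step 5 — Ohm's law: I = V / Z_total = (149.2 - j149.2) / (4260 - j8585) = 0.02086 + j0.007026 A.
Step 6 — Convert to polar: |I| = 0.02202 A, ∠I = 18.6°.

I = 0.02202∠18.6° A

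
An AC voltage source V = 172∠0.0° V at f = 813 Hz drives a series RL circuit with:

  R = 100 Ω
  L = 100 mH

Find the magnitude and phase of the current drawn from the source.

Step 1 — Angular frequency: ω = 2π·f = 2π·813 = 5108 rad/s.
Step 2 — Component impedances:
  R: Z = R = 100 Ω
  L: Z = jωL = j·5108·0.1 = 0 + j510.8 Ω
Step 3 — Series combination: Z_total = R + L = 100 + j510.8 Ω = 520.5∠78.9° Ω.
Step 4 — Source phasor: V = 172∠0.0° V = 172 V.
Step 5 — Ohm's law: I = V / Z_total = (172) / (100 + j510.8) = 0.06348 - j0.3243 A.
Step 6 — Convert to polar: |I| = 0.3304 A, ∠I = -78.9°.

I = 0.3304∠-78.9° A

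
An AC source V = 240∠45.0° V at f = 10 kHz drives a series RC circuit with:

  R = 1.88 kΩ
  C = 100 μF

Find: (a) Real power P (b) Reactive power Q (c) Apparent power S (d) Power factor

Step 1 — Angular frequency: ω = 2π·f = 2π·1e+04 = 6.283e+04 rad/s.
Step 2 — Component impedances:
  R: Z = R = 1880 Ω
  C: Z = 1/(jωC) = -j/(ω·C) = 0 - j0.1592 Ω
Step 3 — Series combination: Z_total = R + C = 1880 - j0.1592 Ω = 1880∠-0.0° Ω.
Step 4 — Source phasor: V = 240∠45.0° V = 169.7 + j169.7 V.
Step 5 — Current: I = V / Z = 0.09026 + j0.09028 A = 0.1277∠45.0° A.
Step 6 — Complex power: S = V·I* = 30.64 - j0.002594 VA.
Step 7 — Real power: P = Re(S) = 30.64 W.
Step 8 — Reactive power: Q = Im(S) = -0.002594 VAR.
Step 9 — Apparent power: |S| = 30.64 VA.
Step 10 — Power factor: PF = P/|S| = 1 (leading).

(a) P = 30.64 W  (b) Q = -0.002594 VAR  (c) S = 30.64 VA  (d) PF = 1 (leading)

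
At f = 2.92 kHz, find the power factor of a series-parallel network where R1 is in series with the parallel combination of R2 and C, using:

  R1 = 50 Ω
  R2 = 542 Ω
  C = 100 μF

Step 1 — Angular frequency: ω = 2π·f = 2π·2920 = 1.835e+04 rad/s.
Step 2 — Component impedances:
  R1: Z = R = 50 Ω
  R2: Z = R = 542 Ω
  C: Z = 1/(jωC) = -j/(ω·C) = 0 - j0.5451 Ω
Step 3 — Parallel branch: R2 || C = 1/(1/R2 + 1/C) = 0.0005481 - j0.5451 Ω.
Step 4 — Series with R1: Z_total = R1 + (R2 || C) = 50 - j0.5451 Ω = 50∠-0.6° Ω.
Step 5 — Power factor: PF = cos(φ) = Re(Z)/|Z| = 50.001/50.004 = 0.9999.
Step 6 — Type: Im(Z) = -0.5451 ⇒ leading (phase φ = -0.6°).

PF = 0.9999 (leading, φ = -0.6°)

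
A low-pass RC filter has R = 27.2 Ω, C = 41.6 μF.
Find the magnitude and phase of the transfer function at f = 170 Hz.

Step 1 — Angular frequency: ω = 2π·170 = 1068 rad/s.
Step 2 — Transfer function: H(jω) = 1/(1 + jωRC).
Step 3 — Denominator: 1 + jωRC = 1 + j·1068·27.2·4.16e-05 = 1 + j1.209.
Step 4 — H = 0.4064 - j0.4912.
Step 5 — Magnitude: |H| = 0.6375 (-3.9 dB); phase: φ = -50.4°.

|H| = 0.6375 (-3.9 dB), φ = -50.4°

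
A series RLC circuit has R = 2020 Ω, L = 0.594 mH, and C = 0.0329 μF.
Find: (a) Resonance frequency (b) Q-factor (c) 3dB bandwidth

Step 1 — Resonance: ω₀ = 1/√(LC) = 1/√(0.000594·3.29e-08) = 2.262e+05 rad/s.
Step 2 — f₀ = ω₀/(2π) = 3.6e+04 Hz.
Step 3 — Series Q: Q = ω₀L/R = 2.262e+05·0.000594/2020 = 0.06652.
Step 4 — Bandwidth: Δω = ω₀/Q = 3.401e+06 rad/s; BW = Δω/(2π) = 5.412e+05 Hz.

(a) f₀ = 3.6e+04 Hz  (b) Q = 0.06652  (c) BW = 5.412e+05 Hz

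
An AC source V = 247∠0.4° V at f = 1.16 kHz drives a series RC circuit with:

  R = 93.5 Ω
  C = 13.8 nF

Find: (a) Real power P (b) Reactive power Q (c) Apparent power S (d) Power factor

Step 1 — Angular frequency: ω = 2π·f = 2π·1160 = 7288 rad/s.
Step 2 — Component impedances:
  R: Z = R = 93.5 Ω
  C: Z = 1/(jωC) = -j/(ω·C) = 0 - j9942 Ω
Step 3 — Series combination: Z_total = R + C = 93.5 - j9942 Ω = 9943∠-89.5° Ω.
Step 4 — Source phasor: V = 247∠0.4° V = 247 + j1.724 V.
Step 5 — Current: I = V / Z = 6.019e-05 + j0.02484 A = 0.02484∠89.9° A.
Step 6 — Complex power: S = V·I* = 0.0577 - j6.136 VA.
Step 7 — Real power: P = Re(S) = 0.0577 W.
Step 8 — Reactive power: Q = Im(S) = -6.136 VAR.
Step 9 — Apparent power: |S| = 6.136 VA.
Step 10 — Power factor: PF = P/|S| = 0.009404 (leading).

(a) P = 0.0577 W  (b) Q = -6.136 VAR  (c) S = 6.136 VA  (d) PF = 0.009404 (leading)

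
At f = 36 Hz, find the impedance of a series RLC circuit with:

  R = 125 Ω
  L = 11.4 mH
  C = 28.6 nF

Step 1 — Angular frequency: ω = 2π·f = 2π·36 = 226.2 rad/s.
Step 2 — Component impedances:
  R: Z = R = 125 Ω
  L: Z = jωL = j·226.2·0.0114 = 0 + j2.579 Ω
  C: Z = 1/(jωC) = -j/(ω·C) = 0 - j1.546e+05 Ω
Step 3 — Series combination: Z_total = R + L + C = 125 - j1.546e+05 Ω = 1.546e+05∠-90.0° Ω.

Z = 125 - j1.546e+05 Ω = 1.546e+05∠-90.0° Ω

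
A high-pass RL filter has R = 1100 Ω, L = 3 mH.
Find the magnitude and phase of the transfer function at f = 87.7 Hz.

Step 1 — Angular frequency: ω = 2π·87.7 = 551 rad/s.
Step 2 — Transfer function: H(jω) = jωL/(R + jωL).
Step 3 — Numerator jωL = j·1.653; denominator R + jωL = 1100 + j1.653.
Step 4 — H = 2.258e-06 + j0.001503.
Step 5 — Magnitude: |H| = 0.001503 (-56.5 dB); phase: φ = 89.9°.

|H| = 0.001503 (-56.5 dB), φ = 89.9°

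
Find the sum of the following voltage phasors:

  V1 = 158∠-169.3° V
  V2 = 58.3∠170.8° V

Step 1 — Convert each phasor to rectangular form:
  V1 = 158·(cos(-169.3°) + j·sin(-169.3°)) = -155.3 - j29.34 V
  V2 = 58.3·(cos(170.8°) + j·sin(170.8°)) = -57.55 + j9.321 V
Step 2 — Sum components: V_total = -212.8 - j20.01 V.
Step 3 — Convert to polar: |V_total| = 213.7 V, ∠V_total = -174.6°.

V_total = 213.7∠-174.6° V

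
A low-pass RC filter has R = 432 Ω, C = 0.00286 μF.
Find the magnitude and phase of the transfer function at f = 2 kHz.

Step 1 — Angular frequency: ω = 2π·2000 = 1.257e+04 rad/s.
Step 2 — Transfer function: H(jω) = 1/(1 + jωRC).
Step 3 — Denominator: 1 + jωRC = 1 + j·1.257e+04·432·2.86e-09 = 1 + j0.01553.
Step 4 — H = 0.9998 - j0.01552.
Step 5 — Magnitude: |H| = 0.9999 (-0.0 dB); phase: φ = -0.9°.

|H| = 0.9999 (-0.0 dB), φ = -0.9°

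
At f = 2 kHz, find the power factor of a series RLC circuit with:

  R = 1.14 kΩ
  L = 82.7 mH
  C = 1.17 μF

Step 1 — Angular frequency: ω = 2π·f = 2π·2000 = 1.257e+04 rad/s.
Step 2 — Component impedances:
  R: Z = R = 1140 Ω
  L: Z = jωL = j·1.257e+04·0.0827 = 0 + j1039 Ω
  C: Z = 1/(jωC) = -j/(ω·C) = 0 - j68.01 Ω
Step 3 — Series combination: Z_total = R + L + C = 1140 + j971.2 Ω = 1498∠40.4° Ω.
Step 4 — Power factor: PF = cos(φ) = Re(Z)/|Z| = 1140/1497.6 = 0.7612.
Step 5 — Type: Im(Z) = 971.2 ⇒ lagging (phase φ = 40.4°).

PF = 0.7612 (lagging, φ = 40.4°)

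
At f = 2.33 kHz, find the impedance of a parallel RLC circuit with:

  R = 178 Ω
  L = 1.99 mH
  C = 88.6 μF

Step 1 — Angular frequency: ω = 2π·f = 2π·2330 = 1.464e+04 rad/s.
Step 2 — Component impedances:
  R: Z = R = 178 Ω
  L: Z = jωL = j·1.464e+04·0.00199 = 0 + j29.13 Ω
  C: Z = 1/(jωC) = -j/(ω·C) = 0 - j0.771 Ω
Step 3 — Parallel combination: 1/Z_total = 1/R + 1/L + 1/C; Z_total = 0.003523 - j0.7919 Ω = 0.7919∠-89.7° Ω.

Z = 0.003523 - j0.7919 Ω = 0.7919∠-89.7° Ω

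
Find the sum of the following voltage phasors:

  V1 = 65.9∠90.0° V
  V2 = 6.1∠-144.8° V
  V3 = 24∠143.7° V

Step 1 — Convert each phasor to rectangular form:
  V1 = 65.9·(cos(90.0°) + j·sin(90.0°)) = 0 + j65.9 V
  V2 = 6.1·(cos(-144.8°) + j·sin(-144.8°)) = -4.985 - j3.516 V
  V3 = 24·(cos(143.7°) + j·sin(143.7°)) = -19.34 + j14.21 V
Step 2 — Sum components: V_total = -24.33 + j76.59 V.
Step 3 — Convert to polar: |V_total| = 80.36 V, ∠V_total = 107.6°.

V_total = 80.36∠107.6° V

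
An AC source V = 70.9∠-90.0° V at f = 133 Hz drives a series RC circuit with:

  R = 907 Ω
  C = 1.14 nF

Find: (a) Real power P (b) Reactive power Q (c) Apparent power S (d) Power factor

Step 1 — Angular frequency: ω = 2π·f = 2π·133 = 835.7 rad/s.
Step 2 — Component impedances:
  R: Z = R = 907 Ω
  C: Z = 1/(jωC) = -j/(ω·C) = 0 - j1.05e+06 Ω
Step 3 — Series combination: Z_total = R + C = 907 - j1.05e+06 Ω = 1.05e+06∠-90.0° Ω.
Step 4 — Source phasor: V = 70.9∠-90.0° V = 0 - j70.9 V.
Step 5 — Current: I = V / Z = 6.754e-05 - j5.836e-08 A = 6.754e-05∠-0.0° A.
Step 6 — Complex power: S = V·I* = 4.138e-06 - j0.004789 VA.
Step 7 — Real power: P = Re(S) = 4.138e-06 W.
Step 8 — Reactive power: Q = Im(S) = -0.004789 VAR.
Step 9 — Apparent power: |S| = 0.004789 VA.
Step 10 — Power factor: PF = P/|S| = 0.0008641 (leading).

(a) P = 4.138e-06 W  (b) Q = -0.004789 VAR  (c) S = 0.004789 VA  (d) PF = 0.0008641 (leading)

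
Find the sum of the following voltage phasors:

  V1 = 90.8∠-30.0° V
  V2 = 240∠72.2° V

Step 1 — Convert each phasor to rectangular form:
  V1 = 90.8·(cos(-30.0°) + j·sin(-30.0°)) = 78.64 - j45.4 V
  V2 = 240·(cos(72.2°) + j·sin(72.2°)) = 73.37 + j228.5 V
Step 2 — Sum components: V_total = 152 + j183.1 V.
Step 3 — Convert to polar: |V_total| = 238 V, ∠V_total = 50.3°.

V_total = 238∠50.3° V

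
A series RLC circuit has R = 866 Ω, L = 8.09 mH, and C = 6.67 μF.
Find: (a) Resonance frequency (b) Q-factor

Step 1 — Resonance condition Im(Z)=0 gives ω₀ = 1/√(LC).
Step 2 — ω₀ = 1/√(0.00809·6.67e-06) = 4305 rad/s.
Step 3 — f₀ = ω₀/(2π) = 685.1 Hz.
Step 4 — Series Q: Q = ω₀L/R = 4305·0.00809/866 = 0.04022.

(a) f₀ = 685.1 Hz  (b) Q = 0.04022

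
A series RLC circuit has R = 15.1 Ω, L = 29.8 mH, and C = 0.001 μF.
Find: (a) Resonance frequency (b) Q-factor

Step 1 — Resonance condition Im(Z)=0 gives ω₀ = 1/√(LC).
Step 2 — ω₀ = 1/√(0.0298·1e-09) = 1.832e+05 rad/s.
Step 3 — f₀ = ω₀/(2π) = 2.915e+04 Hz.
Step 4 — Series Q: Q = ω₀L/R = 1.832e+05·0.0298/15.1 = 361.5.

(a) f₀ = 2.915e+04 Hz  (b) Q = 361.5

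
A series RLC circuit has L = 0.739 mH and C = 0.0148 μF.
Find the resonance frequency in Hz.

Step 1 — Resonance condition Im(Z)=0 gives ω₀ = 1/√(LC).
Step 2 — ω₀ = 1/√(0.000739·1.48e-08) = 3.024e+05 rad/s.
Step 3 — f₀ = ω₀/(2π) = 4.812e+04 Hz.

f₀ = 4.812e+04 Hz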